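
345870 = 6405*54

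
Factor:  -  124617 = -3^1*41539^1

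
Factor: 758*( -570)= - 2^2*3^1 *5^1*19^1*379^1 = - 432060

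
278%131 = 16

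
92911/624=148+43/48 = 148.90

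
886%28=18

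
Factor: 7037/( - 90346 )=-2^(  -  1 )*31^1*199^( - 1) = -31/398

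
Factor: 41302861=827^1*49943^1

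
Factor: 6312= 2^3*3^1*263^1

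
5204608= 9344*557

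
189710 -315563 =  - 125853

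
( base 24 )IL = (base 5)3303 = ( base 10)453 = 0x1c5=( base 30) f3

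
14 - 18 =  - 4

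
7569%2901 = 1767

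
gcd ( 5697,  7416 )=9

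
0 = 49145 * 0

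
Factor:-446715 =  - 3^4*5^1*1103^1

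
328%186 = 142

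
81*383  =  31023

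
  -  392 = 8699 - 9091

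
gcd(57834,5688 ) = 18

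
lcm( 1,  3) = 3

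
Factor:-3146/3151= - 2^1*11^2*13^1*23^( - 1)*137^(-1 ) 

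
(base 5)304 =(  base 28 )2N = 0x4F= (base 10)79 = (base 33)2D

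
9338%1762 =528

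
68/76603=68/76603= 0.00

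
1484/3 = 1484/3 = 494.67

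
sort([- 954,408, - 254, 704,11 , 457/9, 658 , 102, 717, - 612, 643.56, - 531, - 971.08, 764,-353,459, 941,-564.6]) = [ - 971.08,-954 ,- 612,  -  564.6, - 531,-353,-254, 11,457/9, 102,408,459,643.56, 658,  704, 717,764,941]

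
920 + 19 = 939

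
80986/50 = 1619 + 18/25= 1619.72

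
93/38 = 2  +  17/38 = 2.45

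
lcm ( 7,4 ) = 28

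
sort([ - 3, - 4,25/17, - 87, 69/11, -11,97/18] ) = [ - 87, - 11 , - 4, - 3, 25/17,97/18,69/11]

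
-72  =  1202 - 1274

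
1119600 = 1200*933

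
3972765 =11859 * 335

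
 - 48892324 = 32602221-81494545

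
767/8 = 767/8 = 95.88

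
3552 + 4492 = 8044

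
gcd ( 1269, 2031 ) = 3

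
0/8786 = 0 =0.00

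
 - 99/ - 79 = 1 + 20/79 = 1.25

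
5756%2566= 624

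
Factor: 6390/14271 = 30/67= 2^1*3^1*5^1 * 67^( - 1 ) 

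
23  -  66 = -43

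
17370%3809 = 2134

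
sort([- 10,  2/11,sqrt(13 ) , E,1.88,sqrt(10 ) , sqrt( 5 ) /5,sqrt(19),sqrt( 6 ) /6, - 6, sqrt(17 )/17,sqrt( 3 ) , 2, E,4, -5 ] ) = [ - 10,-6,- 5 , 2/11,sqrt(17)/17 , sqrt( 6)/6, sqrt (5)/5,sqrt( 3),1.88, 2, E, E,sqrt(10 ),sqrt(13),4,sqrt( 19)]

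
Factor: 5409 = 3^2*601^1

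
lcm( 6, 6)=6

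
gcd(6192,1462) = 86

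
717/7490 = 717/7490 = 0.10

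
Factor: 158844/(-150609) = - 2^2*7^1*31^1*823^( - 1 ) =- 868/823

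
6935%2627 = 1681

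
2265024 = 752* 3012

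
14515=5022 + 9493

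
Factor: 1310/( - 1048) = -5/4 = -2^( - 2 )*5^1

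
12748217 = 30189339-17441122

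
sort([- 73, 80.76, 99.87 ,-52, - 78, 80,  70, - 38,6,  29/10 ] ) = [ - 78, - 73 , - 52, - 38,29/10, 6,  70, 80,  80.76, 99.87]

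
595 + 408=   1003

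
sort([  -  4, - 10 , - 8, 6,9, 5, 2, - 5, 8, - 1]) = [ - 10, - 8, - 5, - 4, - 1, 2, 5, 6,8, 9] 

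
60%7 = 4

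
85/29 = 2 + 27/29  =  2.93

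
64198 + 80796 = 144994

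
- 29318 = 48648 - 77966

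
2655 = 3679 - 1024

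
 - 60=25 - 85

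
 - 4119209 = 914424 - 5033633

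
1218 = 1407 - 189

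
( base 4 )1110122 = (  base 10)5402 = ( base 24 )992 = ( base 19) ei6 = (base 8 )12432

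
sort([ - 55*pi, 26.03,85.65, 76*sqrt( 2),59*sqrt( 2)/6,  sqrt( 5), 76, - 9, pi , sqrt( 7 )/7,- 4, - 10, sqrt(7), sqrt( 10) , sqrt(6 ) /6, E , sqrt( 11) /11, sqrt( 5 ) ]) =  [ - 55*pi, - 10, - 9, - 4, sqrt(11) /11,sqrt( 7) /7,sqrt ( 6) /6 , sqrt( 5 ),sqrt( 5), sqrt ( 7), E , pi , sqrt( 10) , 59*sqrt(2)/6 , 26.03 , 76 , 85.65,76*sqrt (2 )]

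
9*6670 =60030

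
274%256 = 18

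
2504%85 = 39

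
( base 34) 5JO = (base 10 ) 6450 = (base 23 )c4a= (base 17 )1557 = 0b1100100110010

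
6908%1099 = 314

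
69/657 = 23/219 = 0.11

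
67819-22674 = 45145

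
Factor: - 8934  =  -2^1*3^1*1489^1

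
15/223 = 15/223 = 0.07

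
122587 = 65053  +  57534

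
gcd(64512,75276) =36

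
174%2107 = 174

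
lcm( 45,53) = 2385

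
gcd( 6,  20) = 2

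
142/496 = 71/248= 0.29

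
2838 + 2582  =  5420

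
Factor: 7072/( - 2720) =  - 13/5 = - 5^( - 1 )*13^1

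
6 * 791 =4746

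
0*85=0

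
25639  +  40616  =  66255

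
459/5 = 459/5 = 91.80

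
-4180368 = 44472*( - 94)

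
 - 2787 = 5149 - 7936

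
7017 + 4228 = 11245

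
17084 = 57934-40850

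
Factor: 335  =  5^1*67^1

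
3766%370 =66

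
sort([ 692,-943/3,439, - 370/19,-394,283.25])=[ - 394, - 943/3,-370/19, 283.25,439, 692 ] 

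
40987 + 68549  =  109536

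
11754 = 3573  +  8181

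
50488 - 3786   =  46702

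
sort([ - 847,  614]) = [ - 847, 614]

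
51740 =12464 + 39276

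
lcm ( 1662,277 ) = 1662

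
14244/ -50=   -7122/25 = - 284.88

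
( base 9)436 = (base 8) 545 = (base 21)h0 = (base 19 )IF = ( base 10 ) 357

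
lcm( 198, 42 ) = 1386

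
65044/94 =691 + 45/47 = 691.96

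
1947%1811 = 136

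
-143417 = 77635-221052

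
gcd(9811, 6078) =1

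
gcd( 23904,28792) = 8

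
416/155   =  416/155 = 2.68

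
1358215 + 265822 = 1624037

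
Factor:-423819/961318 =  - 2^(- 1 )*3^3*11^1 * 101^( - 1) * 1427^1 * 4759^(  -  1 )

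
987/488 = 987/488 = 2.02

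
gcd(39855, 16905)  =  15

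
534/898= 267/449 = 0.59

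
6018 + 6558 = 12576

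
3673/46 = 79 + 39/46 = 79.85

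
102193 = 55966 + 46227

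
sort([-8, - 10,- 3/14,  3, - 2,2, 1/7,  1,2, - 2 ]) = [-10 , - 8, - 2, - 2, - 3/14,1/7, 1, 2, 2, 3]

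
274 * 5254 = 1439596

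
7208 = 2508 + 4700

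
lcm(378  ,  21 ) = 378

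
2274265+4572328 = 6846593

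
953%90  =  53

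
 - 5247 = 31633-36880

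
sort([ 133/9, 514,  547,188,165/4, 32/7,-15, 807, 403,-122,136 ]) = [-122, - 15, 32/7,  133/9,165/4,  136,188, 403,514,  547,807] 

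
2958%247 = 241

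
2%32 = 2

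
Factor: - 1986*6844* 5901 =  - 2^3*3^2*7^1*29^1 * 59^1*281^1*331^1 = - 80207477784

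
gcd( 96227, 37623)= 1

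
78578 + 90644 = 169222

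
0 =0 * 1897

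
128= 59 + 69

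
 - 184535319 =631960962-816496281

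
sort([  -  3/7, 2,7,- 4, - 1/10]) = [ - 4,-3/7, - 1/10,2,7] 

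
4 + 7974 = 7978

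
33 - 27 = 6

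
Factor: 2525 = 5^2 * 101^1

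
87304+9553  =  96857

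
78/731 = 78/731=0.11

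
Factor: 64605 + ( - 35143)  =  2^1*14731^1= 29462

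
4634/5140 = 2317/2570 = 0.90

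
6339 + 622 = 6961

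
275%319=275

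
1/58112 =1/58112 = 0.00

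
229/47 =229/47 = 4.87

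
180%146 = 34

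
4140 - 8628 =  - 4488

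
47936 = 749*64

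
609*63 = 38367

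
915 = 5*183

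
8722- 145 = 8577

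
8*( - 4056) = -32448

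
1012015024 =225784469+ 786230555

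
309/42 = 103/14  =  7.36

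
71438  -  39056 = 32382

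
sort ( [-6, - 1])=[-6, - 1]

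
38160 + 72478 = 110638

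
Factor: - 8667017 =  - 2777^1*3121^1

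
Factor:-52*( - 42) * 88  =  2^6*3^1 * 7^1*11^1*13^1=192192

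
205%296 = 205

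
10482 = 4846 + 5636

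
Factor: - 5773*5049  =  -3^3*11^1 *17^1*23^1 * 251^1  =  - 29147877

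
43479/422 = 43479/422  =  103.03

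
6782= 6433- - 349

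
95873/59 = 95873/59= 1624.97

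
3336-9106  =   - 5770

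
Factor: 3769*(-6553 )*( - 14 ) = 345775598= 2^1 *7^1*3769^1*6553^1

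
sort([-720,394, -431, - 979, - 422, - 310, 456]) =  [ - 979, - 720, - 431, - 422, - 310, 394,456]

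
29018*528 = 15321504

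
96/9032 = 12/1129 = 0.01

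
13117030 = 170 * 77159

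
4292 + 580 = 4872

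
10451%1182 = 995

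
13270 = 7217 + 6053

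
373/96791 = 373/96791 = 0.00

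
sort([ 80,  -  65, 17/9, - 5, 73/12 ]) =[-65,  -  5,17/9, 73/12,  80]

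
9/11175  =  3/3725 = 0.00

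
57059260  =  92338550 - 35279290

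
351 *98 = 34398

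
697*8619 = 6007443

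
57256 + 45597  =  102853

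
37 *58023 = 2146851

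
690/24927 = 230/8309 = 0.03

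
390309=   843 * 463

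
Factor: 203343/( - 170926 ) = -69/58 = -2^( - 1 )*3^1*23^1* 29^( - 1) 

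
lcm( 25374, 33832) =101496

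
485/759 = 485/759 = 0.64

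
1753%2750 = 1753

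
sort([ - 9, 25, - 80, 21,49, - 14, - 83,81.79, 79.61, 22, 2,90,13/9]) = [ - 83, - 80 , - 14, - 9, 13/9, 2, 21,22,25,49, 79.61, 81.79,  90]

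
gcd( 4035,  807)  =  807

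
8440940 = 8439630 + 1310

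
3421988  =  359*9532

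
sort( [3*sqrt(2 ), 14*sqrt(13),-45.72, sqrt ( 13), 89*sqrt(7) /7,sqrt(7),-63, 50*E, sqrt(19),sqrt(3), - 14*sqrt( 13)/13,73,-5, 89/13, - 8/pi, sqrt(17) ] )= [ -63, - 45.72, - 5, - 14*sqrt(13 ) /13,-8/pi,sqrt(3),  sqrt( 7), sqrt(13),sqrt( 17), 3*sqrt (2 ), sqrt (19) , 89/13,89*sqrt (7)/7,14*sqrt(13),  73,50 * E] 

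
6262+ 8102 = 14364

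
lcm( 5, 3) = 15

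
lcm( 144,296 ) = 5328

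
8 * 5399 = 43192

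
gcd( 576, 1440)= 288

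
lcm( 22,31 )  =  682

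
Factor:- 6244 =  - 2^2*7^1* 223^1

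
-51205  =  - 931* 55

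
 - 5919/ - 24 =1973/8 = 246.62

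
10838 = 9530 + 1308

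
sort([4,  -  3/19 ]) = [ - 3/19,4] 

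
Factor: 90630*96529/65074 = 4374211635/32537 = 3^2*5^1*19^1*53^1*83^1*1163^1*32537^( - 1 )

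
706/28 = 353/14= 25.21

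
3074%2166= 908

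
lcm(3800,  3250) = 247000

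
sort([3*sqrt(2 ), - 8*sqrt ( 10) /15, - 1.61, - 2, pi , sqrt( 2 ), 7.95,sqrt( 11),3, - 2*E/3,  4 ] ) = [ - 2,-2 * E/3, - 8 * sqrt(10 ) /15, - 1.61,sqrt(2 ) , 3, pi,sqrt(11 ), 4,3*sqrt( 2), 7.95]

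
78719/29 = 2714  +  13/29 = 2714.45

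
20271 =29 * 699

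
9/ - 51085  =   - 9/51085 = - 0.00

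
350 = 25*14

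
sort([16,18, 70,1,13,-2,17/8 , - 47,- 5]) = [ - 47, - 5, - 2,  1, 17/8,  13, 16,18 , 70] 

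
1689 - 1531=158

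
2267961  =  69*32869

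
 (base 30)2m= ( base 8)122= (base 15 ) 57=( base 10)82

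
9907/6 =1651 + 1/6 = 1651.17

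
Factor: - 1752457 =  - 7^1*79^1*3169^1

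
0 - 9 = -9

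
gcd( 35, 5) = 5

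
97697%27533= 15098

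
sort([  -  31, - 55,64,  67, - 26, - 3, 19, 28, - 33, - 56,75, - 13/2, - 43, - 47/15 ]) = [ - 56, - 55, - 43, - 33, - 31, - 26 , - 13/2, - 47/15, - 3,19,28,64,67,75 ] 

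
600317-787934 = -187617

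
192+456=648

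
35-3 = 32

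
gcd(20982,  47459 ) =1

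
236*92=21712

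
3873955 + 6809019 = 10682974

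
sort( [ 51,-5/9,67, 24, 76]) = [ - 5/9,24,51,67, 76]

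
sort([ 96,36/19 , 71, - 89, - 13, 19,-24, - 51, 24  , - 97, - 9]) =[ - 97, - 89, - 51, - 24,  -  13,- 9 , 36/19,19,  24, 71,  96 ]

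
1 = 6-5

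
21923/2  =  10961+1/2 = 10961.50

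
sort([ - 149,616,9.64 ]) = [ - 149, 9.64,616] 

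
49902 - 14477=35425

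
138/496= 69/248 = 0.28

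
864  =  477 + 387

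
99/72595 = 99/72595 = 0.00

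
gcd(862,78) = 2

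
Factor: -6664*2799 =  -2^3*3^2*7^2*17^1*311^1=- 18652536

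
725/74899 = 725/74899 = 0.01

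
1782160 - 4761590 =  - 2979430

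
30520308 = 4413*6916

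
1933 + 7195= 9128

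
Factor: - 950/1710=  -5/9= - 3^ (-2)*5^1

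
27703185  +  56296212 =83999397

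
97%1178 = 97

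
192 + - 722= - 530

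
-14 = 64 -78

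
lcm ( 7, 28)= 28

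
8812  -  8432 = 380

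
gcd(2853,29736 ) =9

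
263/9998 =263/9998 = 0.03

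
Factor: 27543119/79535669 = 53^( - 1 )*73^1 * 307^1*859^( - 1)*1229^1 * 1747^(- 1)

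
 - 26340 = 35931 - 62271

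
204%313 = 204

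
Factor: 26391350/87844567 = 1147450/3819329 = 2^1*5^2 * 29^( - 1)*53^1*433^1*131701^( - 1)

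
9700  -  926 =8774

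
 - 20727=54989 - 75716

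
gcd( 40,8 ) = 8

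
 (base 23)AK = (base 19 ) d3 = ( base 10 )250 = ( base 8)372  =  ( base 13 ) 163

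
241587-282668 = -41081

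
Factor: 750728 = 2^3*11^1*19^1 * 449^1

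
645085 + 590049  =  1235134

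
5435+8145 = 13580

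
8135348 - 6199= 8129149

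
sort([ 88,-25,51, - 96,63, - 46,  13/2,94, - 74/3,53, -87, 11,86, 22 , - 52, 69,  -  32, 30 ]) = [ - 96, - 87, - 52,-46, - 32, - 25, - 74/3, 13/2,11, 22,30,51, 53, 63,69,86,  88,94 ] 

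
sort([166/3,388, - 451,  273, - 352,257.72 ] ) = [  -  451, - 352,166/3,  257.72, 273,388] 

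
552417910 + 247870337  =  800288247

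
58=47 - -11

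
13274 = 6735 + 6539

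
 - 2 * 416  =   - 832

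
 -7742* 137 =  - 1060654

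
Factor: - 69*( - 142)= 9798 =2^1*3^1*23^1*71^1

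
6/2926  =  3/1463  =  0.00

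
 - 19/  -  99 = 19/99 = 0.19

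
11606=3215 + 8391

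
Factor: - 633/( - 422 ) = 2^(  -  1 )*3^1 = 3/2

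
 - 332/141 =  - 332/141 = - 2.35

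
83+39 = 122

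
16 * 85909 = 1374544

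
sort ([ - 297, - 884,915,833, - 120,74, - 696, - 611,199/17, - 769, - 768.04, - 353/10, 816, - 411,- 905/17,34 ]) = [ - 884, - 769, - 768.04,- 696,-611 ,-411,- 297, - 120,  -  905/17, - 353/10,199/17,34,74,816,833,915 ]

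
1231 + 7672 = 8903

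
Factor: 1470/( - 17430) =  - 7/83 = - 7^1*83^( - 1) 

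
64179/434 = 147 + 381/434 = 147.88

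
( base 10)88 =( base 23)3J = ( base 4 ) 1120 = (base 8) 130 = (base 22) 40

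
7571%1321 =966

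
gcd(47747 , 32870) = 19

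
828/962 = 414/481= 0.86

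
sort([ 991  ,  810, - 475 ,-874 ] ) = [  -  874,-475, 810,991]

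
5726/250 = 22 + 113/125 = 22.90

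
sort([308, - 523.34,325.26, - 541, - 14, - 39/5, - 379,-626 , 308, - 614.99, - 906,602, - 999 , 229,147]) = [-999,- 906, - 626,-614.99, - 541, - 523.34, - 379,-14, - 39/5,147,229,308, 308, 325.26, 602 ] 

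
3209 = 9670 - 6461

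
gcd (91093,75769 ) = 1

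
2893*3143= 9092699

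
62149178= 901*68978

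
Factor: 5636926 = 2^1 * 41^1*68743^1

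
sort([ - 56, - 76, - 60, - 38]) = [- 76, - 60,- 56,-38 ] 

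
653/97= 653/97 = 6.73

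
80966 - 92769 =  - 11803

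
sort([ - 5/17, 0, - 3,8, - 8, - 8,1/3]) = [ - 8 , - 8, - 3, - 5/17, 0, 1/3, 8 ]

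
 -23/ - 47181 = 23/47181 = 0.00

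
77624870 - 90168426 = -12543556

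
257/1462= 257/1462 = 0.18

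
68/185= 68/185 = 0.37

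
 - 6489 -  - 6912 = 423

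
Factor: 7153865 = 5^1*29^1*103^1*479^1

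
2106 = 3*702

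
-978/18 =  - 163/3  =  - 54.33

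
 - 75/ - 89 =75/89 = 0.84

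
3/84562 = 3/84562 = 0.00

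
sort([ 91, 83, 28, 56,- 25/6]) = [  -  25/6, 28, 56,83,91]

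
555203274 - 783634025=-228430751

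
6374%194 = 166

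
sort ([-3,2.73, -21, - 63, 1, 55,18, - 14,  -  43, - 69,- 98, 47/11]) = [-98  ,  -  69, - 63, - 43, - 21,-14, - 3, 1, 2.73,  47/11, 18, 55] 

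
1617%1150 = 467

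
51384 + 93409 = 144793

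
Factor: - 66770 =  - 2^1*5^1* 11^1*607^1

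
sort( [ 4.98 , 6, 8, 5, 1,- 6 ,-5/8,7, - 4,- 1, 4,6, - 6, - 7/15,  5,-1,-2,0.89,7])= [ - 6, - 6, - 4, - 2, -1, - 1 ,-5/8, - 7/15 , 0.89,  1,4, 4.98 , 5,5,6,6, 7, 7 , 8 ]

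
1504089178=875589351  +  628499827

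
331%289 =42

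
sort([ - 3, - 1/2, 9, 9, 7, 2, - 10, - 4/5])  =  [ - 10, - 3, - 4/5,-1/2,  2,7,9,9]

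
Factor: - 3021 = - 3^1*19^1*53^1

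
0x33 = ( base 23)25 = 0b110011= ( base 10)51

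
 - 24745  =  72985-97730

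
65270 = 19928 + 45342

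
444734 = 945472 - 500738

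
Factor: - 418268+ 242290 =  - 175978 = - 2^1*11^1*19^1*421^1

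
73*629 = 45917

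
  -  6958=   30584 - 37542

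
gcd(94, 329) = 47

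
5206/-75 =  - 70  +  44/75  =  - 69.41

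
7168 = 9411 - 2243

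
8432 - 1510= 6922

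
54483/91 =598+5/7 = 598.71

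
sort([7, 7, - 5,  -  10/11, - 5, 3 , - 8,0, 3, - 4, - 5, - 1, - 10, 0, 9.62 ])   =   [ - 10, - 8, - 5, - 5,-5, - 4,-1, -10/11,  0,0, 3, 3 , 7,7,9.62] 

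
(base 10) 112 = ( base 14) 80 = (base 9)134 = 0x70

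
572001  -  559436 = 12565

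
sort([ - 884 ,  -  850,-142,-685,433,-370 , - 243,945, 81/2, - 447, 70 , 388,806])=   [ - 884,-850, - 685, - 447, - 370, - 243 , - 142,81/2,70, 388,433, 806,945]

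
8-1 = 7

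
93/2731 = 93/2731 = 0.03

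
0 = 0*2333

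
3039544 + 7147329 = 10186873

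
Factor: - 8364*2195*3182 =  - 2^3*3^1*5^1*17^1*37^1*41^1*43^1*439^1 = - 58418274360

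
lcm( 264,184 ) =6072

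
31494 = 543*58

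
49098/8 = 6137+1/4 = 6137.25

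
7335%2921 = 1493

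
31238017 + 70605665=101843682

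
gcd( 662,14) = 2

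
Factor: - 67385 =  - 5^1*13477^1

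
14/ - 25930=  - 7/12965= - 0.00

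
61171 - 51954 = 9217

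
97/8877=97/8877 = 0.01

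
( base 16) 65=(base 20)51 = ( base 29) 3e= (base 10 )101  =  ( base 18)5B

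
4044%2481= 1563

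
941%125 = 66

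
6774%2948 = 878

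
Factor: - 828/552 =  - 3/2 = - 2^( - 1)*3^1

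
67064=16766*4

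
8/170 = 4/85 = 0.05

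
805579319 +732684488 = 1538263807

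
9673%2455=2308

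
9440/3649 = 2+2142/3649 =2.59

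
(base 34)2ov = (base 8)6127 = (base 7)12132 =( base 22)6BD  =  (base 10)3159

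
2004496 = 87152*23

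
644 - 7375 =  - 6731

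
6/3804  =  1/634 = 0.00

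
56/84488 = 7/10561 = 0.00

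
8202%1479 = 807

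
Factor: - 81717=-3^1*27239^1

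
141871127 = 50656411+91214716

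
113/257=113/257=0.44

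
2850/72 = 39 + 7/12  =  39.58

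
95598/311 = 307+121/311 =307.39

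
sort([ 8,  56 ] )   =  [8 , 56 ]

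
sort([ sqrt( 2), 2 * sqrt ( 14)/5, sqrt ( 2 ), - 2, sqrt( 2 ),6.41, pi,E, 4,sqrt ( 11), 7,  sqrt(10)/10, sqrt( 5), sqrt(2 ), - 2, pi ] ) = [ - 2, - 2,sqrt(10 ) /10,sqrt( 2 ),sqrt(2 ),sqrt(2 ), sqrt( 2 ), 2*sqrt(14 ) /5,  sqrt ( 5), E , pi, pi, sqrt( 11 ), 4, 6.41, 7]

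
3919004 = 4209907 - 290903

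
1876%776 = 324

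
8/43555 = 8/43555 =0.00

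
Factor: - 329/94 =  - 2^( - 1)*7^1 = - 7/2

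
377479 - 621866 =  - 244387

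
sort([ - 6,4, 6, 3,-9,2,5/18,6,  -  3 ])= [  -  9, - 6,-3,  5/18, 2, 3,4,6,6]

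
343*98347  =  33733021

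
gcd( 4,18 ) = 2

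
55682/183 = 304 + 50/183 = 304.27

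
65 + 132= 197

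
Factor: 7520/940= 8 = 2^3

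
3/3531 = 1/1177 =0.00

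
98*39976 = 3917648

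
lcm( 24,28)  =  168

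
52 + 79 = 131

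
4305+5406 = 9711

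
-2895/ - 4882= 2895/4882= 0.59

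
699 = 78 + 621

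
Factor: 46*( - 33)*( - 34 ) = 2^2 * 3^1*11^1*17^1*23^1 = 51612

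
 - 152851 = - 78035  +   - 74816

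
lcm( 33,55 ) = 165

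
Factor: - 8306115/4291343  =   - 3^1*5^1*7^ ( - 1)*17^1 * 32573^1*613049^(-1 )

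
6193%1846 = 655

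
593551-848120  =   - 254569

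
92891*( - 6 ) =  - 557346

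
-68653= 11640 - 80293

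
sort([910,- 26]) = [ - 26,  910]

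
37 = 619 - 582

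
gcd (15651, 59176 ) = 1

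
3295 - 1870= 1425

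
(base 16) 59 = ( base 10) 89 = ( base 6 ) 225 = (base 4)1121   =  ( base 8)131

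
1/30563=1/30563 = 0.00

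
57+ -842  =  -785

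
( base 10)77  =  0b1001101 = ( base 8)115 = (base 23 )38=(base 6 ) 205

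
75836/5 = 15167  +  1/5 =15167.20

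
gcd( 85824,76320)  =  288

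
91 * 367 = 33397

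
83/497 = 83/497 = 0.17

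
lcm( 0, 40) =0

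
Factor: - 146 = - 2^1*73^1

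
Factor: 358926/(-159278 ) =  - 3^1*7^(- 1 ) * 31^( - 1)*163^1 = - 489/217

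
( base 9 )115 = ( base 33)2T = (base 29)38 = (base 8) 137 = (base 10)95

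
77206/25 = 77206/25 = 3088.24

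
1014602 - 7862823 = - 6848221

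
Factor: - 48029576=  -2^3*7^1*857671^1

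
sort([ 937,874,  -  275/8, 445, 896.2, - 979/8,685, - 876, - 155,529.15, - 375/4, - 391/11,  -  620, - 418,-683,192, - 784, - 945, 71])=[  -  945, - 876, - 784, - 683, - 620, - 418, - 155,-979/8,-375/4, - 391/11, - 275/8,71, 192,445,529.15,685,874, 896.2,937]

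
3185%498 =197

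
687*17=11679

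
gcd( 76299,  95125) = 1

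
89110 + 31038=120148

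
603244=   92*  6557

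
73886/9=73886/9 = 8209.56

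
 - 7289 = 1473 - 8762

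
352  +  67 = 419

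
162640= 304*535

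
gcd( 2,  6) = 2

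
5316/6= 886 = 886.00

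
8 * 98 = 784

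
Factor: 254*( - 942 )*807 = -193089276 = - 2^2*3^2 *127^1*  157^1*269^1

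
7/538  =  7/538=0.01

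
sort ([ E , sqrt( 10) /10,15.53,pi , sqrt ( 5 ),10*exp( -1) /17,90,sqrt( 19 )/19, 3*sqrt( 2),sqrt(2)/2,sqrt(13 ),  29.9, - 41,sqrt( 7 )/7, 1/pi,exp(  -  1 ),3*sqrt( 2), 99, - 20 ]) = [ - 41, - 20,10 * exp(-1)/17, sqrt( 19)/19, sqrt(10) /10,  1/pi,  exp( - 1 ),sqrt(7 )/7,sqrt( 2) /2, sqrt( 5 ),E, pi  ,  sqrt ( 13 ), 3*sqrt (2),3*sqrt( 2),15.53,29.9, 90,99 ]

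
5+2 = 7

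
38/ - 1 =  - 38/1 = - 38.00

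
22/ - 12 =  - 11/6 = - 1.83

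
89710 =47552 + 42158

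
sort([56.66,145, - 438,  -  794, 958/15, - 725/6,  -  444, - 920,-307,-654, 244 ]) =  [-920,-794,-654  ,-444, - 438,-307,  -  725/6, 56.66,958/15,145, 244 ]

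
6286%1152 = 526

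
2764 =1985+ 779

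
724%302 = 120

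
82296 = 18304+63992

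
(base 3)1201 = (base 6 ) 114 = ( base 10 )46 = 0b101110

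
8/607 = 8/607 = 0.01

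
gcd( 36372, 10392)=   5196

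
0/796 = 0 = 0.00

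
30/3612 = 5/602 = 0.01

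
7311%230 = 181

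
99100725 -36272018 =62828707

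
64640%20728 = 2456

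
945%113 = 41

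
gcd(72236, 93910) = 2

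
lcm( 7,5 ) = 35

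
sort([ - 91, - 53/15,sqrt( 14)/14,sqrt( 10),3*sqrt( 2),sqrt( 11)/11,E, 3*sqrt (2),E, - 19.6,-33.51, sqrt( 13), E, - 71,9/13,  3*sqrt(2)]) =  [ - 91 , - 71, - 33.51 ,-19.6, - 53/15,sqrt( 14)/14, sqrt( 11)/11,9/13, E, E, E, sqrt( 10),sqrt(13) , 3 * sqrt( 2 ), 3*sqrt( 2),  3*sqrt ( 2)] 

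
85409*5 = 427045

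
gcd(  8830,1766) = 1766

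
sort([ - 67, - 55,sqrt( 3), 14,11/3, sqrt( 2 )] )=[ - 67, - 55, sqrt( 2 ),  sqrt( 3), 11/3, 14]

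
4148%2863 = 1285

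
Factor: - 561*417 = -233937 = - 3^2*11^1 * 17^1*139^1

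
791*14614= 11559674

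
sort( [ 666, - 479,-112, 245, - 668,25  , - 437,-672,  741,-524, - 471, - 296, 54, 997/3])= [ - 672, - 668, - 524, - 479,  -  471, - 437,  -  296,-112,25, 54, 245,  997/3, 666,  741]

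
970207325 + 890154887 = 1860362212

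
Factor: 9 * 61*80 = 2^4*3^2 * 5^1*61^1 = 43920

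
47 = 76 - 29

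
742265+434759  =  1177024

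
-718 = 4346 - 5064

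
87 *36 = 3132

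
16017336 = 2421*6616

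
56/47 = 1 + 9/47 = 1.19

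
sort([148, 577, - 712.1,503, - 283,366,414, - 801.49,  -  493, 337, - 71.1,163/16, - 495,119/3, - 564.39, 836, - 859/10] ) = [-801.49,  -  712.1, - 564.39, - 495, - 493,-283 , - 859/10, - 71.1,163/16,119/3, 148 , 337, 366,414,503 , 577 , 836]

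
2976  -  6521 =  - 3545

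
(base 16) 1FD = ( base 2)111111101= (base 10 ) 509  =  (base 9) 625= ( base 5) 4014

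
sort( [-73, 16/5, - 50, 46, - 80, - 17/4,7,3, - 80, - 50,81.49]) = [ - 80, - 80, - 73  , - 50, - 50,-17/4, 3, 16/5 , 7, 46,81.49]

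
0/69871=0 = 0.00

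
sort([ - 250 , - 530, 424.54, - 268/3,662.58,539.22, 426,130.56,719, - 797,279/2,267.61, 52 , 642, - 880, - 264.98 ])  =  [ - 880, - 797,- 530, - 264.98, - 250, - 268/3,52,130.56 , 279/2,267.61, 424.54,426,539.22, 642,662.58,719 ] 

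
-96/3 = -32 = -  32.00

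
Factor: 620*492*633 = 193090320 = 2^4*3^2 * 5^1*31^1*41^1 * 211^1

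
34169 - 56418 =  -22249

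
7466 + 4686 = 12152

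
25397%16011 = 9386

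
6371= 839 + 5532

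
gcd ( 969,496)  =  1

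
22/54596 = 11/27298 =0.00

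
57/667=57/667  =  0.09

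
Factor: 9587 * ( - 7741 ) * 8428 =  - 2^2*7^2*43^1 * 7741^1 * 9587^1 = - 625466885876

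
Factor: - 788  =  -2^2*197^1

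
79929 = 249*321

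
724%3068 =724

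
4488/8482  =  2244/4241 = 0.53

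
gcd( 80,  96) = 16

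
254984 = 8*31873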